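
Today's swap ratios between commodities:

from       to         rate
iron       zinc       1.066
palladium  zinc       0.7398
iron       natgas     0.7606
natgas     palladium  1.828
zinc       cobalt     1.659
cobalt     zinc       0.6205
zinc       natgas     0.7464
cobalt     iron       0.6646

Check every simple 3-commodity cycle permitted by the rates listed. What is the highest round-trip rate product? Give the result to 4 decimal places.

cobalt→iron→zinc→cobalt: 0.6646 × 1.066 × 1.659 = 1.17534
natgas→palladium→zinc→natgas: 1.828 × 0.7398 × 0.7464 = 1.00940
Maximum is cobalt→iron→zinc→cobalt at 1.1753; arbitrage exists.

1.1753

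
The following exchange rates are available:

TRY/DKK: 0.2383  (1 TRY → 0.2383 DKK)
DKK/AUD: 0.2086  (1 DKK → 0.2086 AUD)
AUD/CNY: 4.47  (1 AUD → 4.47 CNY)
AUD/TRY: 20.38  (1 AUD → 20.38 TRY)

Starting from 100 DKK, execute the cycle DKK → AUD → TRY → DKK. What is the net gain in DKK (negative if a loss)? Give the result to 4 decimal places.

100 DKK × 0.2086 = 20.86 AUD
20.86 AUD × 20.38 = 425.1268 TRY
425.1268 TRY × 0.2383 = 101.30771644 DKK
Net change: 101.30771644 − 100 = 1.30771644 DKK

1.3077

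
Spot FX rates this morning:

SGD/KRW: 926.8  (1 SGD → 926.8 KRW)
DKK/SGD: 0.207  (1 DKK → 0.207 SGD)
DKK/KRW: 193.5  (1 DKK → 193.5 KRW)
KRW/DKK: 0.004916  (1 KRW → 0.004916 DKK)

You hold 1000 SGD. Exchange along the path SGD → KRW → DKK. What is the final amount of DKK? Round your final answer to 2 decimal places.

1000 SGD × 926.8 = 926800 KRW
926800 KRW × 0.004916 = 4556.1488 DKK

4556.15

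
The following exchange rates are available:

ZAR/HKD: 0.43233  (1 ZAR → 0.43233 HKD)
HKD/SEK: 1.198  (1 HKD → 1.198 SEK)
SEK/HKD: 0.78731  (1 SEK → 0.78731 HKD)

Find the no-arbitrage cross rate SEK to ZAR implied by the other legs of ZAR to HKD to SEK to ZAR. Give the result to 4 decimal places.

1.9308

Known legs of the cycle: 0.43233 × 1.198 = 0.51793134
For no arbitrage the full-cycle product must be 1, so the missing rate is 1 / 0.51793134 ≈ 1.930758.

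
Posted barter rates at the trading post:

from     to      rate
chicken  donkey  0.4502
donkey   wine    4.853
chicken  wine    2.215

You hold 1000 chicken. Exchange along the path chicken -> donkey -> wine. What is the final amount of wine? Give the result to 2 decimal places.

2184.82

1000 chicken × 0.4502 = 450.2 donkey
450.2 donkey × 4.853 = 2184.8206 wine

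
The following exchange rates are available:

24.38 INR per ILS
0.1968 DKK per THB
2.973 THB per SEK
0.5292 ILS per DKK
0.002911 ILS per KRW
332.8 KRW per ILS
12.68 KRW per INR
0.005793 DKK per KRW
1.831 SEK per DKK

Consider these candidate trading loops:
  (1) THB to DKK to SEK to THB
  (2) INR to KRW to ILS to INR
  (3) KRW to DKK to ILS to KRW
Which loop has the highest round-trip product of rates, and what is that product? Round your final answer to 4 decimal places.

1.0713

(1) 0.1968 × 1.831 × 2.973 = 1.07129
(2) 12.68 × 0.002911 × 24.38 = 0.89990
(3) 0.005793 × 0.5292 × 332.8 = 1.02025
Highest is cycle (1) at 1.0713 (>1, arbitrage).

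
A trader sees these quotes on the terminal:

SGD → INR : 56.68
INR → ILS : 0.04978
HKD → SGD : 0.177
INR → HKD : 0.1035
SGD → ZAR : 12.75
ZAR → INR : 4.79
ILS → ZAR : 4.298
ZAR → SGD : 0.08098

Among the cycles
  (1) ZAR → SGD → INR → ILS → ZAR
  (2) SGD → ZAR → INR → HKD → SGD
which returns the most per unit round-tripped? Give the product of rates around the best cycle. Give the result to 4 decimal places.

(1) 0.08098 × 56.68 × 0.04978 × 4.298 = 0.98204
(2) 12.75 × 4.79 × 0.1035 × 0.177 = 1.11882
Highest is cycle (2) at 1.1188 (>1, arbitrage).

1.1188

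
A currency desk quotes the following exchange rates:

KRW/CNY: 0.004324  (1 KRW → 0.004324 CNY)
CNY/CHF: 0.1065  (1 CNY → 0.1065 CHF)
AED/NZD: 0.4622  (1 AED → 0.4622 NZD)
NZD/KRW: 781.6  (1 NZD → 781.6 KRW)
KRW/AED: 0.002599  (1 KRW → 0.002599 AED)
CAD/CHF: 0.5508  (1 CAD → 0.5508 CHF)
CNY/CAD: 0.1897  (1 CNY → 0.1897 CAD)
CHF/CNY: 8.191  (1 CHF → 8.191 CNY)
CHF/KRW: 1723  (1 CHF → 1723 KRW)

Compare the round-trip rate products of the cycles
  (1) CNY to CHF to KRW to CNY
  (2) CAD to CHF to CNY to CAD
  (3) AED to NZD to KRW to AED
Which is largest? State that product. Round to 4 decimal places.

0.9389

(1) 0.1065 × 1723 × 0.004324 = 0.79345
(2) 0.5508 × 8.191 × 0.1897 = 0.85585
(3) 0.4622 × 781.6 × 0.002599 = 0.93890
Highest is cycle (3) at 0.9389 (≤1, no arbitrage).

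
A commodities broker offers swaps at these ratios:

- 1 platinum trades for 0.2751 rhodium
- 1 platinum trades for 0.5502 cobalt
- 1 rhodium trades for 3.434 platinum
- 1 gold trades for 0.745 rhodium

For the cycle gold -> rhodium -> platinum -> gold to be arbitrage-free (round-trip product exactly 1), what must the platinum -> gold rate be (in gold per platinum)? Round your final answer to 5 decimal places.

Known legs of the cycle: 0.745 × 3.434 = 2.55833
For no arbitrage the full-cycle product must be 1, so the missing rate is 1 / 2.55833 ≈ 0.3908800.

0.39088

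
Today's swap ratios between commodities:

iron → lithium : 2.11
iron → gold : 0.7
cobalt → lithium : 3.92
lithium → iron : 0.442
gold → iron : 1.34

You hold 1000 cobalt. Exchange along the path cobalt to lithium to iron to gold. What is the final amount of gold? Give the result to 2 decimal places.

1000 cobalt × 3.92 = 3920 lithium
3920 lithium × 0.442 = 1732.64 iron
1732.64 iron × 0.7 = 1212.848 gold

1212.85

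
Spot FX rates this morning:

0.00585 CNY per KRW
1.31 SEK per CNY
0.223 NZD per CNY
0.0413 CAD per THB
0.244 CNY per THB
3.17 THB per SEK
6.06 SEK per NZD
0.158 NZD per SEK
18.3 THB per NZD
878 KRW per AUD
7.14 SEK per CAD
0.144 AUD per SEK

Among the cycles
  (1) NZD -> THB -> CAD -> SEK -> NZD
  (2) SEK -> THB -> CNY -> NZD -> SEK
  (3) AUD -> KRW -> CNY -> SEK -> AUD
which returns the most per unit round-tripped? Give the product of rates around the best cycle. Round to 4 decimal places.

1.0453

(1) 18.3 × 0.0413 × 7.14 × 0.158 = 0.85262
(2) 3.17 × 0.244 × 0.223 × 6.06 = 1.04527
(3) 878 × 0.00585 × 1.31 × 0.144 = 0.96891
Highest is cycle (2) at 1.0453 (>1, arbitrage).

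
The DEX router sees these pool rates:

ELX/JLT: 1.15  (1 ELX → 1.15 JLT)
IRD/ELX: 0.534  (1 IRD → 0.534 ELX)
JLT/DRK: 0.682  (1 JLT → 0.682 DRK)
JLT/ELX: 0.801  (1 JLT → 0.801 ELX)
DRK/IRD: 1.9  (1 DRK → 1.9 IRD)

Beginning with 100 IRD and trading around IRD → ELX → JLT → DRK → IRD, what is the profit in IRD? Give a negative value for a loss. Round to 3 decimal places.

100 IRD × 0.534 = 53.4 ELX
53.4 ELX × 1.15 = 61.41 JLT
61.41 JLT × 0.682 = 41.88162 DRK
41.88162 DRK × 1.9 = 79.575078 IRD
Net change: 79.575078 − 100 = -20.424922 IRD

-20.425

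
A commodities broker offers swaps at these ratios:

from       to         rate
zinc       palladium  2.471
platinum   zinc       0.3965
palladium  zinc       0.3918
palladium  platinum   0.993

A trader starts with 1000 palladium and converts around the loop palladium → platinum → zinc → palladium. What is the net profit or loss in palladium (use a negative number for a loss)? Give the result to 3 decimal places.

-27.107

1000 palladium × 0.993 = 993 platinum
993 platinum × 0.3965 = 393.7245 zinc
393.7245 zinc × 2.471 = 972.8932395 palladium
Net change: 972.8932395 − 1000 = -27.1067605 palladium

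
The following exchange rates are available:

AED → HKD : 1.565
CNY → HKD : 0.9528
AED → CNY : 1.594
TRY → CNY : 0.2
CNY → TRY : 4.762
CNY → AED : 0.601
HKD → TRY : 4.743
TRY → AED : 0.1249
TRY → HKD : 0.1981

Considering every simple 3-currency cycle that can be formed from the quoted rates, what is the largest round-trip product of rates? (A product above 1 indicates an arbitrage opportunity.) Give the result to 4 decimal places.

TRY→AED→CNY→TRY: 0.1249 × 1.594 × 4.762 = 0.94807
TRY→AED→HKD→TRY: 0.1249 × 1.565 × 4.743 = 0.92711
TRY→CNY→HKD→TRY: 0.2 × 0.9528 × 4.743 = 0.90383
Maximum is TRY→AED→CNY→TRY at 0.9481; no arbitrage — every cycle loses value.

0.9481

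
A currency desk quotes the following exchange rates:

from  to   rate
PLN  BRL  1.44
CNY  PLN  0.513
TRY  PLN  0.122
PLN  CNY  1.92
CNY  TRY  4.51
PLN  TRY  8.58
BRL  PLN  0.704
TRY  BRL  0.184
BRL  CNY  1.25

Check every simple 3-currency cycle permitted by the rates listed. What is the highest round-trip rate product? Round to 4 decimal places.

PLN→TRY→BRL→PLN: 8.58 × 0.184 × 0.704 = 1.11142
PLN→CNY→TRY→PLN: 1.92 × 4.51 × 0.122 = 1.05642
CNY→TRY→BRL→CNY: 4.51 × 0.184 × 1.25 = 1.03730
PLN→BRL→CNY→PLN: 1.44 × 1.25 × 0.513 = 0.92340
Maximum is PLN→TRY→BRL→PLN at 1.1114; arbitrage exists.

1.1114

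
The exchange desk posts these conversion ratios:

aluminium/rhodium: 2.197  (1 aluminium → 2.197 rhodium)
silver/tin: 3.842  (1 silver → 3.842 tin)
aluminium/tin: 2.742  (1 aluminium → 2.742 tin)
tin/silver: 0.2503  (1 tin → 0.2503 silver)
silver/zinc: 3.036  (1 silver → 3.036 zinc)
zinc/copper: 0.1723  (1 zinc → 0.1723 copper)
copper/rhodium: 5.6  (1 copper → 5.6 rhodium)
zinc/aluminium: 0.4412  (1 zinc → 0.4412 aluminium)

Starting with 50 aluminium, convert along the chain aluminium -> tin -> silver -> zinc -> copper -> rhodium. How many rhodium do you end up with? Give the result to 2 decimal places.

50 aluminium × 2.742 = 137.1 tin
137.1 tin × 0.2503 = 34.31613 silver
34.31613 silver × 3.036 = 104.18377068 zinc
104.18377068 zinc × 0.1723 = 17.950863688164 copper
17.950863688164 copper × 5.6 = 100.5248366537184 rhodium

100.52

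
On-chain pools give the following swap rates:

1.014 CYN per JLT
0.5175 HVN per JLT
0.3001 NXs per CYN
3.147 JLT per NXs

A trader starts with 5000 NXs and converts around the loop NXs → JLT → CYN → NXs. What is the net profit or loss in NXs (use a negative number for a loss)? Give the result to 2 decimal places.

-211.82

5000 NXs × 3.147 = 15735 JLT
15735 JLT × 1.014 = 15955.29 CYN
15955.29 CYN × 0.3001 = 4788.182529 NXs
Net change: 4788.182529 − 5000 = -211.817471 NXs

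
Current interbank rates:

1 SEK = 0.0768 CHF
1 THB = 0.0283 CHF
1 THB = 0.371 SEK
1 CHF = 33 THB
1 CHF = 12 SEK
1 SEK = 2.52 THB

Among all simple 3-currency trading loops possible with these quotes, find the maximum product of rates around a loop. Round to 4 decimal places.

0.9403

THB→SEK→CHF→THB: 0.371 × 0.0768 × 33 = 0.94026
THB→CHF→SEK→THB: 0.0283 × 12 × 2.52 = 0.85579
Maximum is THB→SEK→CHF→THB at 0.9403; no arbitrage — every cycle loses value.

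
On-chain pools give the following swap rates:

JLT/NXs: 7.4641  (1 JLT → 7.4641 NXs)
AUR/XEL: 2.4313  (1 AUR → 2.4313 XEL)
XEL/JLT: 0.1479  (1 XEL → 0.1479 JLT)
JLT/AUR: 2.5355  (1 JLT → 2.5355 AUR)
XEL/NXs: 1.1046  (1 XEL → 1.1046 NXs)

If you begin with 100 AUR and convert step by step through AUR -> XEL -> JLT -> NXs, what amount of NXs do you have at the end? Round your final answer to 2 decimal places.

100 AUR × 2.4313 = 243.13 XEL
243.13 XEL × 0.1479 = 35.958927 JLT
35.958927 JLT × 7.4641 = 268.4010270207 NXs

268.40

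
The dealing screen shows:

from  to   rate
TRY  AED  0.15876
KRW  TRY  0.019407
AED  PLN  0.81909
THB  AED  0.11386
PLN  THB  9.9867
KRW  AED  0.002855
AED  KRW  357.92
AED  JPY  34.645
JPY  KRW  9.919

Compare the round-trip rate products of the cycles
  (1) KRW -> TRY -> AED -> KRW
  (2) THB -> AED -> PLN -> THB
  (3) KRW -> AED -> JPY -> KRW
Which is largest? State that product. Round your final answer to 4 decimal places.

1.1028

(1) 0.019407 × 0.15876 × 357.92 = 1.10277
(2) 0.11386 × 0.81909 × 9.9867 = 0.93138
(3) 0.002855 × 34.645 × 9.919 = 0.98110
Highest is cycle (1) at 1.1028 (>1, arbitrage).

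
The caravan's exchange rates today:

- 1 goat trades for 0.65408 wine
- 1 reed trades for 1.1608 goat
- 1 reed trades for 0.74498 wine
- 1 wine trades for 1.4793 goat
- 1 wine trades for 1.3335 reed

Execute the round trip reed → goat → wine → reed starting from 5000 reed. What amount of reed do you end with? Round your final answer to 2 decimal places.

5062.34

5000 reed × 1.1608 = 5804 goat
5804 goat × 0.65408 = 3796.28032 wine
3796.28032 wine × 1.3335 = 5062.33980672 reed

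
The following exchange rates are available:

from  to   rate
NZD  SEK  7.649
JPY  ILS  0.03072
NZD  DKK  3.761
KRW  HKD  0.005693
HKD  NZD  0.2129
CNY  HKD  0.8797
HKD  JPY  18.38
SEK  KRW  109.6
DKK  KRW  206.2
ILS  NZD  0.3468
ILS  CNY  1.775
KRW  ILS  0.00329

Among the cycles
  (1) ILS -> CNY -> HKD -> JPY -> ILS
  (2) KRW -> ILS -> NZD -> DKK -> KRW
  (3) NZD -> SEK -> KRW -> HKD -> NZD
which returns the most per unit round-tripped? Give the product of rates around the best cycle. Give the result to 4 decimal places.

1.0161

(1) 1.775 × 0.8797 × 18.38 × 0.03072 = 0.88166
(2) 0.00329 × 0.3468 × 3.761 × 206.2 = 0.88484
(3) 7.649 × 109.6 × 0.005693 × 0.2129 = 1.01609
Highest is cycle (3) at 1.0161 (>1, arbitrage).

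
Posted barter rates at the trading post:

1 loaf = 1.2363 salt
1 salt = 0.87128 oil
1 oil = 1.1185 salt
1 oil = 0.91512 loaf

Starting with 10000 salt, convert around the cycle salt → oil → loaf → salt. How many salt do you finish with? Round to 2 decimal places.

9857.34

10000 salt × 0.87128 = 8712.8 oil
8712.8 oil × 0.91512 = 7973.257536 loaf
7973.257536 loaf × 1.2363 = 9857.3382917568 salt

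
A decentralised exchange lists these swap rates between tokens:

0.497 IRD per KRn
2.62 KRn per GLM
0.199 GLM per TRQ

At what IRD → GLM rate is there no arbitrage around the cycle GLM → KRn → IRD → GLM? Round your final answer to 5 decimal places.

Known legs of the cycle: 2.62 × 0.497 = 1.30214
For no arbitrage the full-cycle product must be 1, so the missing rate is 1 / 1.30214 ≈ 0.7679666.

0.76797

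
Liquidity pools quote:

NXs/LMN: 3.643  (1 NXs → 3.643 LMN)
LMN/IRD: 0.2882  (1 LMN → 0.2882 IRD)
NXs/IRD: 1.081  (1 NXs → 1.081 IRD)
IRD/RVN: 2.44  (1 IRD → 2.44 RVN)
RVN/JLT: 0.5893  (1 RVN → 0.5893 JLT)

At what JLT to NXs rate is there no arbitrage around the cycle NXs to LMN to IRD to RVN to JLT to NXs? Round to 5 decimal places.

Known legs of the cycle: 3.643 × 0.2882 × 2.44 × 0.5893 = 1.5096609282392
For no arbitrage the full-cycle product must be 1, so the missing rate is 1 / 1.5096609282392 ≈ 0.6624004.

0.66240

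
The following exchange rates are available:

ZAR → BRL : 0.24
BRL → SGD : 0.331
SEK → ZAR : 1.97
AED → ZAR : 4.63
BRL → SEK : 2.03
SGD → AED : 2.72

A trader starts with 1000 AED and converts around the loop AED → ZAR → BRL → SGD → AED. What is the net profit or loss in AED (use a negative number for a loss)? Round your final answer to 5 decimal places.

0.43558

1000 AED × 4.63 = 4630 ZAR
4630 ZAR × 0.24 = 1111.2 BRL
1111.2 BRL × 0.331 = 367.8072 SGD
367.8072 SGD × 2.72 = 1000.435584 AED
Net change: 1000.435584 − 1000 = 0.435584 AED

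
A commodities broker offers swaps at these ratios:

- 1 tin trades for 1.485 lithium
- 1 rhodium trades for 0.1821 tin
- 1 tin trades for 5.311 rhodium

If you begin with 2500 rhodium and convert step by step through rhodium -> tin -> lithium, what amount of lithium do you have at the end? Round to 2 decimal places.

2500 rhodium × 0.1821 = 455.25 tin
455.25 tin × 1.485 = 676.04625 lithium

676.05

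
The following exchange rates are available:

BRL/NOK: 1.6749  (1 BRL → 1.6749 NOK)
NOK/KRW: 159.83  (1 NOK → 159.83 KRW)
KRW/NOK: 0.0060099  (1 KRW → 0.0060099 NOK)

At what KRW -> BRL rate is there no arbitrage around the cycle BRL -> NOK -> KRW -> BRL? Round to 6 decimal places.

Known legs of the cycle: 1.6749 × 159.83 = 267.699267
For no arbitrage the full-cycle product must be 1, so the missing rate is 1 / 267.699267 ≈ 0.00373554.

0.003736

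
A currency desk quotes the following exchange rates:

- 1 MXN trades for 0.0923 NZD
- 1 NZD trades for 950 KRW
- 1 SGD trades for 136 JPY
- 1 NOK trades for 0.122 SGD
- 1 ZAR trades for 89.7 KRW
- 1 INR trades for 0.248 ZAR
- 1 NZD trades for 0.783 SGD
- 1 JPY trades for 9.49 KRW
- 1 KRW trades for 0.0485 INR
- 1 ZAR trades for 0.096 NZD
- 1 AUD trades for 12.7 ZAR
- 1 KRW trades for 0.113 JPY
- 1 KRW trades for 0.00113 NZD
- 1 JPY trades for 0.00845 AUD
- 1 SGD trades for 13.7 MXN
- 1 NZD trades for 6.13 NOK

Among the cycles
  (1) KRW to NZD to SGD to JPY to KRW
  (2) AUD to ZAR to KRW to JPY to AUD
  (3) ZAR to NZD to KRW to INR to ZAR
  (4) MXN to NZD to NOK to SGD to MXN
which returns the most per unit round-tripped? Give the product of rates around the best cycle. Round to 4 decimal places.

(1) 0.00113 × 0.783 × 136 × 9.49 = 1.14195
(2) 12.7 × 89.7 × 0.113 × 0.00845 = 1.08776
(3) 0.096 × 950 × 0.0485 × 0.248 = 1.09695
(4) 0.0923 × 6.13 × 0.122 × 13.7 = 0.94568
Highest is cycle (1) at 1.1419 (>1, arbitrage).

1.1419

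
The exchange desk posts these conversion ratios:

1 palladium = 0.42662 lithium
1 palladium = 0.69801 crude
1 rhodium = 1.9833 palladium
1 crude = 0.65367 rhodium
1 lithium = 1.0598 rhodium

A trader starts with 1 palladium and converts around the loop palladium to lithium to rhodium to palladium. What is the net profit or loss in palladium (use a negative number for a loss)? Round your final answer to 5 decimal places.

1 palladium × 0.42662 = 0.42662 lithium
0.42662 lithium × 1.0598 = 0.452131876 rhodium
0.452131876 rhodium × 1.9833 = 0.8967131496708 palladium
Net change: 0.8967131496708 − 1 = -0.1032868503292 palladium

-0.10329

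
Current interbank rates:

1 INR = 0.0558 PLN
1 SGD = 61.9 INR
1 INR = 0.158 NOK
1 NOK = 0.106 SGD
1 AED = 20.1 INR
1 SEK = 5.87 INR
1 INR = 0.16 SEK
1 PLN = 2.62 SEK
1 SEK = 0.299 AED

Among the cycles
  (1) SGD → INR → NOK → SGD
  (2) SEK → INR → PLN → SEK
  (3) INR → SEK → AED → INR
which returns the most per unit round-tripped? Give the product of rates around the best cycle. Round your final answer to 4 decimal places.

1.0367

(1) 61.9 × 0.158 × 0.106 = 1.03670
(2) 5.87 × 0.0558 × 2.62 = 0.85817
(3) 0.16 × 0.299 × 20.1 = 0.96158
Highest is cycle (1) at 1.0367 (>1, arbitrage).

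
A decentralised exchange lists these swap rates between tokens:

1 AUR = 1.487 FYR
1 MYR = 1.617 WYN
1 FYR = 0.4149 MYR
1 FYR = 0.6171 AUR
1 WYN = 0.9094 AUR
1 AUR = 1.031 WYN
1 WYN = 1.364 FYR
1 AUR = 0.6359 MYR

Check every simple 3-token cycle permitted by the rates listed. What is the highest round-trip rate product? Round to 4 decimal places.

WYN→AUR→MYR→WYN: 0.9094 × 0.6359 × 1.617 = 0.93509
WYN→FYR→MYR→WYN: 1.364 × 0.4149 × 1.617 = 0.91510
WYN→FYR→AUR→WYN: 1.364 × 0.6171 × 1.031 = 0.86782
Maximum is WYN→AUR→MYR→WYN at 0.9351; no arbitrage — every cycle loses value.

0.9351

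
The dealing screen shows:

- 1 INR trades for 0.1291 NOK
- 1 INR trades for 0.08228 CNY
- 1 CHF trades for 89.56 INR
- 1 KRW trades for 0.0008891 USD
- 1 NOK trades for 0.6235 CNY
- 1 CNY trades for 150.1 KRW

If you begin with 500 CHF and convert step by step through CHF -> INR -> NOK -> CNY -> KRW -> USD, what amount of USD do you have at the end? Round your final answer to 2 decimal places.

481.04

500 CHF × 89.56 = 44780 INR
44780 INR × 0.1291 = 5781.098 NOK
5781.098 NOK × 0.6235 = 3604.514603 CNY
3604.514603 CNY × 150.1 = 541037.6419103 KRW
541037.6419103 KRW × 0.0008891 = 481.03656742244773 USD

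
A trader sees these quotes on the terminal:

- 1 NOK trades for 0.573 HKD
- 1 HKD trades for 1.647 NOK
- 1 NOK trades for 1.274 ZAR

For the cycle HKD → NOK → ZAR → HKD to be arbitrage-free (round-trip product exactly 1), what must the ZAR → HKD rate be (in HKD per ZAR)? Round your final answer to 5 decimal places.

0.47658

Known legs of the cycle: 1.647 × 1.274 = 2.098278
For no arbitrage the full-cycle product must be 1, so the missing rate is 1 / 2.098278 ≈ 0.4765813.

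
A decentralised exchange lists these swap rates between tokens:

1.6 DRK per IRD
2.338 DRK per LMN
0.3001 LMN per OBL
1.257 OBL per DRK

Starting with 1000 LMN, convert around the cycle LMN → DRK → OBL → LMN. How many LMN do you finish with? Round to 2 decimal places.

881.95

1000 LMN × 2.338 = 2338 DRK
2338 DRK × 1.257 = 2938.866 OBL
2938.866 OBL × 0.3001 = 881.9536866 LMN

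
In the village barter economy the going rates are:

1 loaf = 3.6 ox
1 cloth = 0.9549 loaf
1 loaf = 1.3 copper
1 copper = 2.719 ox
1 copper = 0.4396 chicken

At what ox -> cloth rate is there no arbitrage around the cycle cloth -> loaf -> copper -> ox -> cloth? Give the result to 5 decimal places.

0.29627

Known legs of the cycle: 0.9549 × 1.3 × 2.719 = 3.37528503
For no arbitrage the full-cycle product must be 1, so the missing rate is 1 / 3.37528503 ≈ 0.2962713.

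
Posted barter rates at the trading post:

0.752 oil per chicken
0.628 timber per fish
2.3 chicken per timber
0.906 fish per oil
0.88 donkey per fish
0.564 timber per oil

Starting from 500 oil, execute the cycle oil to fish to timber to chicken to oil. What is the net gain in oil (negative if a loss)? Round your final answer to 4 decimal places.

-7.9565

500 oil × 0.906 = 453 fish
453 fish × 0.628 = 284.484 timber
284.484 timber × 2.3 = 654.3132 chicken
654.3132 chicken × 0.752 = 492.0435264 oil
Net change: 492.0435264 − 500 = -7.9564736 oil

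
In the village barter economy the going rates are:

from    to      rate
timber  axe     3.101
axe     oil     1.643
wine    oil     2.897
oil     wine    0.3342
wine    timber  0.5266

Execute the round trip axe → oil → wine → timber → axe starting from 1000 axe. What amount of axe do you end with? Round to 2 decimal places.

1000 axe × 1.643 = 1643 oil
1643 oil × 0.3342 = 549.0906 wine
549.0906 wine × 0.5266 = 289.15110996 timber
289.15110996 timber × 3.101 = 896.65759198596 axe

896.66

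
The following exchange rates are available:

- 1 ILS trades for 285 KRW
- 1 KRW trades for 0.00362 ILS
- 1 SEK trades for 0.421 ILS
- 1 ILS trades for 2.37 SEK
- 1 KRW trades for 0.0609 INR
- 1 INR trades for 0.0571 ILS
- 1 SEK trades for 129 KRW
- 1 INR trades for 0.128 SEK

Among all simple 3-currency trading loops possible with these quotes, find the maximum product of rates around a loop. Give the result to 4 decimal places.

SEK→KRW→ILS→SEK: 129 × 0.00362 × 2.37 = 1.10674
SEK→KRW→INR→SEK: 129 × 0.0609 × 0.128 = 1.00558
ILS→KRW→INR→ILS: 285 × 0.0609 × 0.0571 = 0.99106
Maximum is SEK→KRW→ILS→SEK at 1.1067; arbitrage exists.

1.1067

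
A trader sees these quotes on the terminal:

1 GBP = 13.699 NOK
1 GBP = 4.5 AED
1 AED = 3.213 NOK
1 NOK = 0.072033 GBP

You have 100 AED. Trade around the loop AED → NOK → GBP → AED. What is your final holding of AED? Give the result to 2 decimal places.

104.15

100 AED × 3.213 = 321.3 NOK
321.3 NOK × 0.072033 = 23.1442029 GBP
23.1442029 GBP × 4.5 = 104.14891305 AED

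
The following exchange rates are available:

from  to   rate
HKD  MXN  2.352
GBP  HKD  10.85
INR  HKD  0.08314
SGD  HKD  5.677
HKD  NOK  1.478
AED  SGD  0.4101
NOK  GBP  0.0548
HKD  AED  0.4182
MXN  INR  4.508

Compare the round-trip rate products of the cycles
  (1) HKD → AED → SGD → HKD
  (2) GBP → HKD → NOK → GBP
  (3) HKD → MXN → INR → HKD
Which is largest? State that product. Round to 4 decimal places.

0.9736

(1) 0.4182 × 0.4101 × 5.677 = 0.97363
(2) 10.85 × 1.478 × 0.0548 = 0.87879
(3) 2.352 × 4.508 × 0.08314 = 0.88152
Highest is cycle (1) at 0.9736 (≤1, no arbitrage).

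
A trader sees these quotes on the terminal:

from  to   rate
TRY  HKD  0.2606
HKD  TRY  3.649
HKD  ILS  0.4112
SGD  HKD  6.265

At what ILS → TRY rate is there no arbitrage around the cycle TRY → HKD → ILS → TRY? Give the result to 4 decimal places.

Known legs of the cycle: 0.2606 × 0.4112 = 0.10715872
For no arbitrage the full-cycle product must be 1, so the missing rate is 1 / 0.10715872 ≈ 9.331952.

9.3320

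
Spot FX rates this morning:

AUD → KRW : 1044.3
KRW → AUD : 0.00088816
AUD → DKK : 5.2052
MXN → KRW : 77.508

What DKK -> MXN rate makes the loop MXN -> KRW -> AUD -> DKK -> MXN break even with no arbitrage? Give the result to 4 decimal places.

2.7908

Known legs of the cycle: 77.508 × 0.00088816 × 5.2052 = 0.358323392883456
For no arbitrage the full-cycle product must be 1, so the missing rate is 1 / 0.358323392883456 ≈ 2.790775.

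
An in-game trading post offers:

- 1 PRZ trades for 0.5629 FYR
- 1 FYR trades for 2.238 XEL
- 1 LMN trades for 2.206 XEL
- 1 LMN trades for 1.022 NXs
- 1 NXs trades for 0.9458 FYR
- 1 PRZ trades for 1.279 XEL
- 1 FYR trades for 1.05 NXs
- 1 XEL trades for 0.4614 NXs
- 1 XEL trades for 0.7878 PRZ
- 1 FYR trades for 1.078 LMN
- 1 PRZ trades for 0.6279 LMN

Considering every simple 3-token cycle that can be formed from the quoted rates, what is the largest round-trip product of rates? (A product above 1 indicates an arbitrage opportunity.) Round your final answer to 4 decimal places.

1.0912

LMN→XEL→PRZ→LMN: 2.206 × 0.7878 × 0.6279 = 1.09122
NXs→FYR→LMN→NXs: 0.9458 × 1.078 × 1.022 = 1.04200
XEL→PRZ→FYR→XEL: 0.7878 × 0.5629 × 2.238 = 0.99245
NXs→FYR→XEL→NXs: 0.9458 × 2.238 × 0.4614 = 0.97665
Maximum is LMN→XEL→PRZ→LMN at 1.0912; arbitrage exists.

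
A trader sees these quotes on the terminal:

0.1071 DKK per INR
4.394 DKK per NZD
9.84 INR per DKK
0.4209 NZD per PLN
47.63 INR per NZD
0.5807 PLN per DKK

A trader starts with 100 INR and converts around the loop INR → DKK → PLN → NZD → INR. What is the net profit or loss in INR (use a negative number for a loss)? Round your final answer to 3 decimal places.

24.681

100 INR × 0.1071 = 10.71 DKK
10.71 DKK × 0.5807 = 6.219297 PLN
6.219297 PLN × 0.4209 = 2.6177021073 NZD
2.6177021073 NZD × 47.63 = 124.681151370699 INR
Net change: 124.681151370699 − 100 = 24.681151370699 INR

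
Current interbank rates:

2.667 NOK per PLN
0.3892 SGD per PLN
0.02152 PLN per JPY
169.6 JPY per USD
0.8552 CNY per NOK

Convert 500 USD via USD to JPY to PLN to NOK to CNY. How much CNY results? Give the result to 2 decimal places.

4162.26

500 USD × 169.6 = 84800 JPY
84800 JPY × 0.02152 = 1824.896 PLN
1824.896 PLN × 2.667 = 4866.997632 NOK
4866.997632 NOK × 0.8552 = 4162.2563748864 CNY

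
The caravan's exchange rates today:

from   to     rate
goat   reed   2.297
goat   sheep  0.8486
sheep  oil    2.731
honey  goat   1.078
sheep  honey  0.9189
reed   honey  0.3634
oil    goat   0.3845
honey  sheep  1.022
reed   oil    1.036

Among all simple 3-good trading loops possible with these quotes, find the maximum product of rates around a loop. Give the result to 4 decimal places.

goat→reed→oil→goat: 2.297 × 1.036 × 0.3845 = 0.91499
goat→reed→honey→goat: 2.297 × 0.3634 × 1.078 = 0.89984
goat→sheep→oil→goat: 0.8486 × 2.731 × 0.3845 = 0.89109
goat→sheep→honey→goat: 0.8486 × 0.9189 × 1.078 = 0.84060
Maximum is goat→reed→oil→goat at 0.9150; no arbitrage — every cycle loses value.

0.9150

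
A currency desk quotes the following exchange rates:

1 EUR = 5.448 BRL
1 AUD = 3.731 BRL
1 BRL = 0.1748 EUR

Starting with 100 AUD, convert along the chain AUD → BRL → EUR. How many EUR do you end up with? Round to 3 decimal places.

65.218

100 AUD × 3.731 = 373.1 BRL
373.1 BRL × 0.1748 = 65.21788 EUR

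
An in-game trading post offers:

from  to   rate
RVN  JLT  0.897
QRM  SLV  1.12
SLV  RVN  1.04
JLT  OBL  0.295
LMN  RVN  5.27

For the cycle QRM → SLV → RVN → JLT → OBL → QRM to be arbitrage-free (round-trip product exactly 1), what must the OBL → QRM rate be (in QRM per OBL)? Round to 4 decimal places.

Known legs of the cycle: 1.12 × 1.04 × 0.897 × 0.295 = 0.308223552
For no arbitrage the full-cycle product must be 1, so the missing rate is 1 / 0.308223552 ≈ 3.244398.

3.2444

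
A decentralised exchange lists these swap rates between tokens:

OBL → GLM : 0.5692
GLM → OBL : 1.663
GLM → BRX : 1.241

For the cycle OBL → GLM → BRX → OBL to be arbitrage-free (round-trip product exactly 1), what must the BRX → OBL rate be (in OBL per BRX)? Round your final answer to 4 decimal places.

1.4157

Known legs of the cycle: 0.5692 × 1.241 = 0.7063772
For no arbitrage the full-cycle product must be 1, so the missing rate is 1 / 0.7063772 ≈ 1.415674.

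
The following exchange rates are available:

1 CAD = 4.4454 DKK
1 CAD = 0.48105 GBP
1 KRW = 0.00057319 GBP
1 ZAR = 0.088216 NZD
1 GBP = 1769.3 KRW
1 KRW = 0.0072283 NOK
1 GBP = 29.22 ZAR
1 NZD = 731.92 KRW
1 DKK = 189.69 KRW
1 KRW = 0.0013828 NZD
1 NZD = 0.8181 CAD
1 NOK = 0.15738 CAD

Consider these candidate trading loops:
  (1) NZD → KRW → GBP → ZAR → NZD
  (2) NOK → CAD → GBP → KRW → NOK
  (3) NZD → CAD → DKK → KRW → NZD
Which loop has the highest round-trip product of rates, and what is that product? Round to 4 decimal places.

1.0814

(1) 731.92 × 0.00057319 × 29.22 × 0.088216 = 1.08141
(2) 0.15738 × 0.48105 × 1769.3 × 0.0072283 = 0.96823
(3) 0.8181 × 4.4454 × 189.69 × 0.0013828 = 0.95394
Highest is cycle (1) at 1.0814 (>1, arbitrage).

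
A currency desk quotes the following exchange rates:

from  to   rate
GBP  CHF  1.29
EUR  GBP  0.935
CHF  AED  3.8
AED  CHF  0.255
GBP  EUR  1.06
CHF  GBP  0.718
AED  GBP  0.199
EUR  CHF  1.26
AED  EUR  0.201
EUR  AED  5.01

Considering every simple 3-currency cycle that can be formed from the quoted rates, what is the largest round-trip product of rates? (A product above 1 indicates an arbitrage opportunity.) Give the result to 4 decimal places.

EUR→AED→GBP→EUR: 5.01 × 0.199 × 1.06 = 1.05681
GBP→CHF→AED→GBP: 1.29 × 3.8 × 0.199 = 0.97550
EUR→CHF→AED→EUR: 1.26 × 3.8 × 0.201 = 0.96239
EUR→CHF→GBP→EUR: 1.26 × 0.718 × 1.06 = 0.95896
Maximum is EUR→AED→GBP→EUR at 1.0568; arbitrage exists.

1.0568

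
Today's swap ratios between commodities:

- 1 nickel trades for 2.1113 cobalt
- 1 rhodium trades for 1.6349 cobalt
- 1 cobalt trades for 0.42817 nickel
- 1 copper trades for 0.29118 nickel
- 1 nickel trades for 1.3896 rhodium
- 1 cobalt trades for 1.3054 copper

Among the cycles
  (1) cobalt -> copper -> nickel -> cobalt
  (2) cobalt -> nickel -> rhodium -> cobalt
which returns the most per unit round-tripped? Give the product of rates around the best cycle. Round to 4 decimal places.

0.9727

(1) 1.3054 × 0.29118 × 2.1113 = 0.80252
(2) 0.42817 × 1.3896 × 1.6349 = 0.97274
Highest is cycle (2) at 0.9727 (≤1, no arbitrage).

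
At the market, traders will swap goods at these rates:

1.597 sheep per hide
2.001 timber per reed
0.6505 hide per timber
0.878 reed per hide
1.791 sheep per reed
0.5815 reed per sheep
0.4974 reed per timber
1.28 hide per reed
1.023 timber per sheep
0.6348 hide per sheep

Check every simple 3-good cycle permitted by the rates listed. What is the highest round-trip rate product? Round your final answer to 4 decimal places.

reed→hide→sheep→reed: 1.28 × 1.597 × 0.5815 = 1.18868
reed→timber→hide→reed: 2.001 × 0.6505 × 0.878 = 1.14285
sheep→timber→hide→sheep: 1.023 × 0.6505 × 1.597 = 1.06274
reed→sheep→hide→reed: 1.791 × 0.6348 × 0.878 = 0.99822
reed→sheep→timber→reed: 1.791 × 1.023 × 0.4974 = 0.91133
Maximum is reed→hide→sheep→reed at 1.1887; arbitrage exists.

1.1887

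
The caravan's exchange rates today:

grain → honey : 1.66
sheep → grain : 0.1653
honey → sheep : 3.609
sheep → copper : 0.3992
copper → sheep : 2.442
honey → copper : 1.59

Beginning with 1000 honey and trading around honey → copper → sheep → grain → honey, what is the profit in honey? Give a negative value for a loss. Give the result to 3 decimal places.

1000 honey × 1.59 = 1590 copper
1590 copper × 2.442 = 3882.78 sheep
3882.78 sheep × 0.1653 = 641.823534 grain
641.823534 grain × 1.66 = 1065.42706644 honey
Net change: 1065.42706644 − 1000 = 65.42706644 honey

65.427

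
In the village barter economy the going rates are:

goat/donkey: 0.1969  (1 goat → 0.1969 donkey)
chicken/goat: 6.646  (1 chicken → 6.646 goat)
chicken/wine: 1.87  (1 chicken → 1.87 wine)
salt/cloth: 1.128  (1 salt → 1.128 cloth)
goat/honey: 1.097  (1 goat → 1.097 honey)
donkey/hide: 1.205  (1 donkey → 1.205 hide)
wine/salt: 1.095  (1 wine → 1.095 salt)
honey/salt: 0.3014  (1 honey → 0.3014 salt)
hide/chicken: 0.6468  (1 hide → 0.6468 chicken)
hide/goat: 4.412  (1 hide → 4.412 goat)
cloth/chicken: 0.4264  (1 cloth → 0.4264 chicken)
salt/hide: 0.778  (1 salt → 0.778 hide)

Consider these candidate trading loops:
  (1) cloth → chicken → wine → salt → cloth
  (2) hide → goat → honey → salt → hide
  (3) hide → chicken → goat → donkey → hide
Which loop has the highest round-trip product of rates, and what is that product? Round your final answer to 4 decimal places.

(1) 0.4264 × 1.87 × 1.095 × 1.128 = 0.98488
(2) 4.412 × 1.097 × 0.3014 × 0.778 = 1.13492
(3) 0.6468 × 6.646 × 0.1969 × 1.205 = 1.01991
Highest is cycle (2) at 1.1349 (>1, arbitrage).

1.1349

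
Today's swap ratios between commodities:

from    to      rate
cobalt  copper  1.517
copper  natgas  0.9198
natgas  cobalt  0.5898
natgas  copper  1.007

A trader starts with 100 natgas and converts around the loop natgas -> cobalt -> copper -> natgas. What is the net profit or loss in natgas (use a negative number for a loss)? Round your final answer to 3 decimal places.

-17.703

100 natgas × 0.5898 = 58.98 cobalt
58.98 cobalt × 1.517 = 89.47266 copper
89.47266 copper × 0.9198 = 82.296952668 natgas
Net change: 82.296952668 − 100 = -17.703047332 natgas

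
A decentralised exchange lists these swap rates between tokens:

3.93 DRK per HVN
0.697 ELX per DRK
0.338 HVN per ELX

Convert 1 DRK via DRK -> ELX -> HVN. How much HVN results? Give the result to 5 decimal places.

0.23559

1 DRK × 0.697 = 0.697 ELX
0.697 ELX × 0.338 = 0.235586 HVN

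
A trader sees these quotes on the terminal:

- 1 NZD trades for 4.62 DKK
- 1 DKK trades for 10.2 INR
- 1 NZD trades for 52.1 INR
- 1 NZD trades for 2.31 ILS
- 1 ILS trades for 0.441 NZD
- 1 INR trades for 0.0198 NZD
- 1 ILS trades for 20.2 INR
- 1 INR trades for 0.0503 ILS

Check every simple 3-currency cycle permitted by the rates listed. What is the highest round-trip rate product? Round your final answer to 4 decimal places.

1.1557

ILS→NZD→INR→ILS: 0.441 × 52.1 × 0.0503 = 1.15570
DKK→INR→NZD→DKK: 10.2 × 0.0198 × 4.62 = 0.93306
ILS→INR→NZD→ILS: 20.2 × 0.0198 × 2.31 = 0.92391
Maximum is ILS→NZD→INR→ILS at 1.1557; arbitrage exists.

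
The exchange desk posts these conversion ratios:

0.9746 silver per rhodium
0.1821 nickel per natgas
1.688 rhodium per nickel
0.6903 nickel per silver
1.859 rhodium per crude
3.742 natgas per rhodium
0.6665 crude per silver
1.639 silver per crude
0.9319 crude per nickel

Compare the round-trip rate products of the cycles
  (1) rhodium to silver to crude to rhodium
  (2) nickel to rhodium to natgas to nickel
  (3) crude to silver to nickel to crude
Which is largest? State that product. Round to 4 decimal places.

(1) 0.9746 × 0.6665 × 1.859 = 1.20755
(2) 1.688 × 3.742 × 0.1821 = 1.15023
(3) 1.639 × 0.6903 × 0.9319 = 1.05435
Highest is cycle (1) at 1.2076 (>1, arbitrage).

1.2076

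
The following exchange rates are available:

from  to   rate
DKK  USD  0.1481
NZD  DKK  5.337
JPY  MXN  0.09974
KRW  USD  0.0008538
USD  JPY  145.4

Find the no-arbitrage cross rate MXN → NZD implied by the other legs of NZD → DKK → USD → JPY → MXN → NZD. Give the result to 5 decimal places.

Known legs of the cycle: 5.337 × 0.1481 × 145.4 × 0.09974 = 11.4626763897012
For no arbitrage the full-cycle product must be 1, so the missing rate is 1 / 11.4626763897012 ≈ 0.0872397.

0.08724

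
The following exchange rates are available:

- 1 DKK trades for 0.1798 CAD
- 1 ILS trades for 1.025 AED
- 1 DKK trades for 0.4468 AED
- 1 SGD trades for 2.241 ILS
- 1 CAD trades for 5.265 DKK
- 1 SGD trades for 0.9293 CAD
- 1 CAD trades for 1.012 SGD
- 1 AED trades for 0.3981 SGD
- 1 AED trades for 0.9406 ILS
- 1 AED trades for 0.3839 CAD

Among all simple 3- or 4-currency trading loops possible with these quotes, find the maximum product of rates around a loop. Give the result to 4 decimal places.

SGD→ILS→AED→SGD: 2.241 × 1.025 × 0.3981 = 0.91445
DKK→AED→CAD→DKK: 0.4468 × 0.3839 × 5.265 = 0.90309
SGD→ILS→AED→CAD→SGD: 2.241 × 1.025 × 0.3839 × 1.012 = 0.89241
DKK→AED→SGD→CAD→DKK: 0.4468 × 0.3981 × 0.9293 × 5.265 = 0.87028
Maximum is SGD→ILS→AED→SGD at 0.9144; no arbitrage — every cycle loses value.

0.9144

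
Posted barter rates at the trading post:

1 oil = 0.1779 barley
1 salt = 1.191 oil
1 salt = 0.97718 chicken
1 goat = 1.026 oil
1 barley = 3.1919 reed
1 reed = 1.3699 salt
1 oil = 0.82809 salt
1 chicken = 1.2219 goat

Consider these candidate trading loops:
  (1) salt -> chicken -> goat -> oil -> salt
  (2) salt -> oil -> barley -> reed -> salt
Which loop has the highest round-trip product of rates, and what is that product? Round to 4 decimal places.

(1) 0.97718 × 1.2219 × 1.026 × 0.82809 = 1.01446
(2) 1.191 × 0.1779 × 3.1919 × 1.3699 = 0.92646
Highest is cycle (1) at 1.0145 (>1, arbitrage).

1.0145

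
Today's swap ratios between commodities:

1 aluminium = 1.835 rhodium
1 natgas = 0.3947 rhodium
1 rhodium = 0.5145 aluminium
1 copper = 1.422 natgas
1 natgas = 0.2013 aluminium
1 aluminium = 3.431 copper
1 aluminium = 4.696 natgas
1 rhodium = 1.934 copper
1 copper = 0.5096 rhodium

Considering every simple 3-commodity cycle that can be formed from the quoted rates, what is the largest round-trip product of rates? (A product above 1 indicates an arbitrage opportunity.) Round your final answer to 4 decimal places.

1.0855

rhodium→copper→natgas→rhodium: 1.934 × 1.422 × 0.3947 = 1.08548
copper→natgas→aluminium→copper: 1.422 × 0.2013 × 3.431 = 0.98212
rhodium→aluminium→natgas→rhodium: 0.5145 × 4.696 × 0.3947 = 0.95363
rhodium→aluminium→copper→rhodium: 0.5145 × 3.431 × 0.5096 = 0.89957
Maximum is rhodium→copper→natgas→rhodium at 1.0855; arbitrage exists.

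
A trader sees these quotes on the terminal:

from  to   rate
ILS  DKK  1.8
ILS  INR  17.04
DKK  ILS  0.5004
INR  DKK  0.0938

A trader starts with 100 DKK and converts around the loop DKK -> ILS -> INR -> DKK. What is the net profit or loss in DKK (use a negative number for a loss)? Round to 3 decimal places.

100 DKK × 0.5004 = 50.04 ILS
50.04 ILS × 17.04 = 852.6816 INR
852.6816 INR × 0.0938 = 79.98153408 DKK
Net change: 79.98153408 − 100 = -20.01846592 DKK

-20.018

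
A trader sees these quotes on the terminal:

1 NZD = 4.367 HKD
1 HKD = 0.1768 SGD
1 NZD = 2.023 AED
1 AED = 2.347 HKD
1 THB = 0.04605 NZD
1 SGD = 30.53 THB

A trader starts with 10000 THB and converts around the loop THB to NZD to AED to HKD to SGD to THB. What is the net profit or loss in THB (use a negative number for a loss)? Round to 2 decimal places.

1801.78

10000 THB × 0.04605 = 460.5 NZD
460.5 NZD × 2.023 = 931.5915 AED
931.5915 AED × 2.347 = 2186.4452505 HKD
2186.4452505 HKD × 0.1768 = 386.5635202884 SGD
386.5635202884 SGD × 30.53 = 11801.784274404852 THB
Net change: 11801.784274404852 − 10000 = 1801.784274404852 THB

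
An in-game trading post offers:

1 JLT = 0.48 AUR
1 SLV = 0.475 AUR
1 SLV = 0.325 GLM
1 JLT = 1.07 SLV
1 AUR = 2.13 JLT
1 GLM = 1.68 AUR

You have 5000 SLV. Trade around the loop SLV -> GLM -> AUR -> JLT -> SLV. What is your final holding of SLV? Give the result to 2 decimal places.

6221.94

5000 SLV × 0.325 = 1625 GLM
1625 GLM × 1.68 = 2730 AUR
2730 AUR × 2.13 = 5814.9 JLT
5814.9 JLT × 1.07 = 6221.943 SLV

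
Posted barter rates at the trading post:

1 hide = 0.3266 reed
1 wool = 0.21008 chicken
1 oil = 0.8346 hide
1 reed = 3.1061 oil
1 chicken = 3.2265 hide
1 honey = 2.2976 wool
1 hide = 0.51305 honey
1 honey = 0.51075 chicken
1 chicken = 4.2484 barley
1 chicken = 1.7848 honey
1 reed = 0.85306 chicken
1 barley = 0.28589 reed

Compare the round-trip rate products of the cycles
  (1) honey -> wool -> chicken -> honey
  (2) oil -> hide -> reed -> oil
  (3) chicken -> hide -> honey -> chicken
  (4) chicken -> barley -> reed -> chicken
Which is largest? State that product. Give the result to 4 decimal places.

(1) 2.2976 × 0.21008 × 1.7848 = 0.86149
(2) 0.8346 × 0.3266 × 3.1061 = 0.84666
(3) 3.2265 × 0.51305 × 0.51075 = 0.84547
(4) 4.2484 × 0.28589 × 0.85306 = 1.03611
Highest is cycle (4) at 1.0361 (>1, arbitrage).

1.0361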